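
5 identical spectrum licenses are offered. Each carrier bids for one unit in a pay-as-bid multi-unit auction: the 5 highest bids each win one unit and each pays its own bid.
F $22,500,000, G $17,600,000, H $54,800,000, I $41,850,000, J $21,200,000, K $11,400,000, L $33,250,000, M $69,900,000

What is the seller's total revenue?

Total revenue: $222,300,000

Bids ranked high→low: 69,900,000 (M), 54,800,000 (H), 41,850,000 (I), 33,250,000 (L), 22,500,000 (F), 21,200,000 (J), 17,600,000 (G), …
Winners (5 units): M, H, I, L, F.
Total revenue = 69,900,000 + 54,800,000 + 41,850,000 + 33,250,000 + 22,500,000 = $222,300,000.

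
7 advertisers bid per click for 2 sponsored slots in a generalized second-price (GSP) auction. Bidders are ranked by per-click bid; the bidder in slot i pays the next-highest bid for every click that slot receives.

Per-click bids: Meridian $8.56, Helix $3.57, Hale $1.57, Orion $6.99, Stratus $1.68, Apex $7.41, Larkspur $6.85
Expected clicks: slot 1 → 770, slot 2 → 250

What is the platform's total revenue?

Per-click bids in order: $8.56 (Meridian) > $7.41 (Apex) > $6.99 (Orion) > …
Slot 1: Meridian pays $7.41 × 770 = $5705.70
Slot 2: Apex pays $6.99 × 250 = $1747.50
Total = $7453.20

Total revenue: $7453.20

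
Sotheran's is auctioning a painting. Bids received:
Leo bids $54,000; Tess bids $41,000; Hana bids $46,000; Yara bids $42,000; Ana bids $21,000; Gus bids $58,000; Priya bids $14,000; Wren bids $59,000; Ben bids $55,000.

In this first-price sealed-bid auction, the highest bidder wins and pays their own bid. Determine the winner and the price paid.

Sorting bids: 59,000 (Wren) > 58,000 (Gus) > 55,000 (Ben) > 54,000 (Leo) > 46,000 (Hana) > 42,000 (Yara) > …
Wren is highest → pays own bid, $59,000.

Wren pays $59,000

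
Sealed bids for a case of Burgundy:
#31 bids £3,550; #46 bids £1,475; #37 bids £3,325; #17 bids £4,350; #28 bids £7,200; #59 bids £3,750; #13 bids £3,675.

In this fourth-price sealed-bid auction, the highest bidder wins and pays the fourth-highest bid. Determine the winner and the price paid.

#28 pays £3,675

Rule: the highest bidder wins and pays the fourth-highest bid.
Sorting bids: 7,200 (#28) > 4,350 (#17) > 3,750 (#59) > 3,675 (#13) > 3,550 (#31) > 3,325 (#37) > …
#28 wins; payment is bid #4 in the ranking = £3,675.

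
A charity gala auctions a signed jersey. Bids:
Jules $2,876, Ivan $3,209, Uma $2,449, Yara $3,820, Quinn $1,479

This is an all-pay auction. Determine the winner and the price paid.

Yara pays $3,820

Sorting bids: 3,820 (Yara) > 3,209 (Ivan) > 2,876 (Jules) > 2,449 (Uma) > 1,479 (Quinn)
Yara is highest and takes the item; every bidder forfeits their bid.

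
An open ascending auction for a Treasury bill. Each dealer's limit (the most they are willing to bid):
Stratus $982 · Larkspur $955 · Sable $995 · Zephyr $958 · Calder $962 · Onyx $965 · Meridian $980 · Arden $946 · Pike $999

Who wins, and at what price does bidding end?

Pike wins at $995

Limits ranked: 999 (Pike) > 995 (Sable) > 982 (Stratus) > 980 (Meridian) > 965 (Onyx) > 962 (Calder) > …
Sable is the last rival to drop out, at $995; Pike remains and wins at that price.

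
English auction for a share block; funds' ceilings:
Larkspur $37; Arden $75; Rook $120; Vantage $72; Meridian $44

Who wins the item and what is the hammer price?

Rook wins at $75

Limits in order: 120 (Rook) > 75 (Arden) > 72 (Vantage) > 44 (Meridian) > 37 (Larkspur)
Arden is the last rival to drop out, at $75; Rook remains and wins at that price.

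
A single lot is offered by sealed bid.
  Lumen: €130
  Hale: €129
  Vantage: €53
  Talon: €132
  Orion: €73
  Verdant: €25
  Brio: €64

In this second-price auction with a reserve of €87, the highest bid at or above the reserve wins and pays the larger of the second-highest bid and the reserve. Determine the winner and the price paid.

Bids ranked: 132 (Talon) > 130 (Lumen) > 129 (Hale) > 73 (Orion) > 64 (Brio) > 53 (Vantage) > …
Talon has the top bid at or above the reserve (€132).
Second-highest bid €130 exceeds the reserve €87 → payment €130.

Talon pays €130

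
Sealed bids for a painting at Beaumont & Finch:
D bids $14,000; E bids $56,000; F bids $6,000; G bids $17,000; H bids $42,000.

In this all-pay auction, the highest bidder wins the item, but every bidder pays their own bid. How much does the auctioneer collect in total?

Sorting bids: 56,000 (E) > 42,000 (H) > 17,000 (G) > 14,000 (D) > 6,000 (F)
E wins with the top bid; all bids are sunk regardless.
Every bidder forfeits their bid regardless of winning.
Revenue = 14,000 + 56,000 + 6,000 + 17,000 + 42,000 = $135,000.

Total revenue: $135,000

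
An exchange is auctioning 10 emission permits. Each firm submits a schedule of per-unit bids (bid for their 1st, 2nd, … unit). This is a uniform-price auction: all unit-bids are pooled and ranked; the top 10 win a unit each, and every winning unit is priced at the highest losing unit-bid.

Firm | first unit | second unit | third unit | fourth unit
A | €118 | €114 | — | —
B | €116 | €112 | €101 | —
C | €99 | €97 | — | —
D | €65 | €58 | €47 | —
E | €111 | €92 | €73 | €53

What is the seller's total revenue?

Total revenue: €650

Pooled unit-bids ranked (top 10): 118 (A-1), 116 (B-1), 114 (A-2), 112 (B-2), 111 (E-1), 101 (B-3), 99 (C-1), 97 (C-2), 92 (E-2), 73 (E-3)
Highest rejected unit-bid = €65.
Allocation: A 2, B 3, C 2, E 3. Every unit priced at €65.
Revenue = 10 × 65 = €650.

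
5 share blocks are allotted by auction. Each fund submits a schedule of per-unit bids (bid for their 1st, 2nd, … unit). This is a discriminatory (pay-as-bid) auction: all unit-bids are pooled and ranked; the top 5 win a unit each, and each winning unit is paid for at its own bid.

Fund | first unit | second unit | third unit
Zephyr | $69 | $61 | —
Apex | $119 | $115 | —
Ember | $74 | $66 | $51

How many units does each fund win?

Merging the schedules and taking the best 5: 119 (Apex-1), 115 (Apex-2), 74 (Ember-1), 69 (Zephyr-1), 66 (Ember-2)
Next rejected bid: $61 (not a price — pay-as-bid).
Allocation: Apex 2, Ember 2, Zephyr 1.

Apex 2, Ember 2, Zephyr 1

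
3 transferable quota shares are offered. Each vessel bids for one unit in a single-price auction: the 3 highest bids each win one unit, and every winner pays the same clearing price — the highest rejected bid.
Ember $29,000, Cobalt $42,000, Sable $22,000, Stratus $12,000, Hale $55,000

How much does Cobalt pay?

Cobalt pays $22,000

Sorting: 55,000 (Hale), 42,000 (Cobalt), 29,000 (Ember), 22,000 (Sable), 12,000 (Stratus)
Winners (3 units): Hale, Cobalt, Ember.
Clearing price = highest rejected bid = $22,000.
Cobalt wins → pays $22,000.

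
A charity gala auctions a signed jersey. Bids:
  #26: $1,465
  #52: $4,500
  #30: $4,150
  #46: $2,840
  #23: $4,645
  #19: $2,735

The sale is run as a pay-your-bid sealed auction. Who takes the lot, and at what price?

Bids ranked: 4,645 (#23) > 4,500 (#52) > 4,150 (#30) > 2,840 (#46) > 2,735 (#19) > 1,465 (#26)
First-price: #23 pays what they bid, $4,645.

#23 pays $4,645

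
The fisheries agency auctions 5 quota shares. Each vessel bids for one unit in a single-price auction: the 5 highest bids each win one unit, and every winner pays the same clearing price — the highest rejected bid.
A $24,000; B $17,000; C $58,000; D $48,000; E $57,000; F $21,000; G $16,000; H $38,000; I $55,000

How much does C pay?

Sorting: 58,000 (C), 57,000 (E), 55,000 (I), 48,000 (D), 38,000 (H), 24,000 (A), 21,000 (F), …
The 5 highest are C, E, I, D, H.
Highest unsuccessful bid: $24,000 → clearing price.
C wins → pays $24,000.

C pays $24,000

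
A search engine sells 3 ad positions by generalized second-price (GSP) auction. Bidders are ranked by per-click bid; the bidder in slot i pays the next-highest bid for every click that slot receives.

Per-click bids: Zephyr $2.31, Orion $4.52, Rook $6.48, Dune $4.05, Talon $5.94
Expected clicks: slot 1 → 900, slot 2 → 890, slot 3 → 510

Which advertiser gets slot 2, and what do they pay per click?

Per-click bids in order: $6.48 (Rook) > $5.94 (Talon) > $4.52 (Orion) > $4.05 (Dune) > …
Slot 2 goes to the second-ranked bidder, Talon, who pays the next bid down: $4.52/click.

Talon; $4.52 per click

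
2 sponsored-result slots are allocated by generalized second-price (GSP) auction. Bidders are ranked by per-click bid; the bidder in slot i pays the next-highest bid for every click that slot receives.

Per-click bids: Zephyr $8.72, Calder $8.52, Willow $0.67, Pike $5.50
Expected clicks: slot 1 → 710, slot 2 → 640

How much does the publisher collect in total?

Ranked by bid: $8.72 (Zephyr) > $8.52 (Calder) > $5.50 (Pike) > …
Slot 1: Zephyr pays $8.52 × 710 = $6049.20
Slot 2: Calder pays $5.50 × 640 = $3520.00
Total = $9569.20

Total revenue: $9569.20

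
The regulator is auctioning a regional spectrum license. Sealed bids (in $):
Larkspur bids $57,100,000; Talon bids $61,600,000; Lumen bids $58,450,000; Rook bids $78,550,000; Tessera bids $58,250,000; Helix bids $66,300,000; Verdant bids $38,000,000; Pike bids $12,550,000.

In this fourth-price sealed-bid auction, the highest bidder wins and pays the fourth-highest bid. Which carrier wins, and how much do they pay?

Rook pays $58,450,000

Fourth-price sealed-bid auction: the highest bidder wins and pays the fourth-highest bid.
Bids in order: 78,550,000 (Rook) > 66,300,000 (Helix) > 61,600,000 (Talon) > 58,450,000 (Lumen) > 58,250,000 (Tessera) > 57,100,000 (Larkspur) > …
Rook wins; payment is bid #4 in the ranking = $58,450,000.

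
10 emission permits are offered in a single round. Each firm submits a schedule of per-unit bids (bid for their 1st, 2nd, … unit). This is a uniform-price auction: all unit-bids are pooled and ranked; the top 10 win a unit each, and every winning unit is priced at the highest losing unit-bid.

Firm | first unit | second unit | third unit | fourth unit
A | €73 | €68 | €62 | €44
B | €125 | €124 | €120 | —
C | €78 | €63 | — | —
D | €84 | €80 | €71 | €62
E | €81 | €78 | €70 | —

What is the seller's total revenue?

All unit-bids, highest first — top 10: 125 (B-1), 124 (B-2), 120 (B-3), 84 (D-1), 81 (E-1), 80 (D-2), 78 (C-1), 78 (E-2), 73 (A-1), 71 (D-3)
First bid not allocated: €70.
Allocation: A 1, B 3, C 1, D 3, E 2. Every unit priced at €70.
Revenue = 10 × 70 = €700.

Total revenue: €700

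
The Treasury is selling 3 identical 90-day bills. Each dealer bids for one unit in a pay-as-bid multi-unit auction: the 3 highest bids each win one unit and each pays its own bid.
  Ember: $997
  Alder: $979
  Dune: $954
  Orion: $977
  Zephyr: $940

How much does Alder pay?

Sorting: 997 (Ember), 979 (Alder), 977 (Orion), 954 (Dune), 940 (Zephyr)
Top 3: Ember, Alder, Orion.
Alder wins → own bid $979.

Alder pays $979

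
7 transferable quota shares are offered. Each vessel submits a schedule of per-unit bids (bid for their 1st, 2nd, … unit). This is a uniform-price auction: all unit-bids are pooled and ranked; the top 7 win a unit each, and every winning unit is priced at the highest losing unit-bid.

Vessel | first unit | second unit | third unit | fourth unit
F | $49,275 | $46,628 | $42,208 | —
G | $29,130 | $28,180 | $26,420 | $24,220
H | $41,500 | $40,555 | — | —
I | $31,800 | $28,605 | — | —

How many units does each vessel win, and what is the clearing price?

Merging the schedules and taking the best 7: 49,275 (F-1), 46,628 (F-2), 42,208 (F-3), 41,500 (H-1), 40,555 (H-2), 31,800 (I-1), 29,130 (G-1)
The (k+1)-th unit-bid is $28,605.
Allocation: F 3, G 1, H 2, I 1.

F 3, G 1, H 2, I 1; clearing price $28,605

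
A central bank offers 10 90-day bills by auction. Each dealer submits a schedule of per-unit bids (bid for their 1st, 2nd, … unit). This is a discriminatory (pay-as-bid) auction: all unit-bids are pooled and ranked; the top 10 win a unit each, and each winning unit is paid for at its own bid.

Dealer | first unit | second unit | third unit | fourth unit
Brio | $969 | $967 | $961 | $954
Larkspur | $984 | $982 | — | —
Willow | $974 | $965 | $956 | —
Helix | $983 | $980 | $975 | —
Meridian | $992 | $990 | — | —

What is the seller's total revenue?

Total revenue: $9,796

Pooled unit-bids ranked (top 10): 992 (Meridian-1), 990 (Meridian-2), 984 (Larkspur-1), 983 (Helix-1), 982 (Larkspur-2), 980 (Helix-2), 975 (Helix-3), 974 (Willow-1), 969 (Brio-1), 967 (Brio-2)
Next rejected bid: $965 (not a price — pay-as-bid).
Each winning unit pays its own bid.
Revenue = 992 + 990 + 984 + 983 + 982 + 980 + 975 + 974 + 969 + 967 = $9,796.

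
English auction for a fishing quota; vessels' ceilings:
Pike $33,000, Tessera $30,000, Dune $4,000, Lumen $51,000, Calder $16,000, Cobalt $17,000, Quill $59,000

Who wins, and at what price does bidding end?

Rule: the price rises until one bidder remains; the winner pays the price at which the last rival dropped out.
Limits in order: 59,000 (Quill) > 51,000 (Lumen) > 33,000 (Pike) > 30,000 (Tessera) > 17,000 (Cobalt) > 16,000 (Calder) > …
Bidding ends when Lumen exits at $51,000; Quill takes it.

Quill wins at $51,000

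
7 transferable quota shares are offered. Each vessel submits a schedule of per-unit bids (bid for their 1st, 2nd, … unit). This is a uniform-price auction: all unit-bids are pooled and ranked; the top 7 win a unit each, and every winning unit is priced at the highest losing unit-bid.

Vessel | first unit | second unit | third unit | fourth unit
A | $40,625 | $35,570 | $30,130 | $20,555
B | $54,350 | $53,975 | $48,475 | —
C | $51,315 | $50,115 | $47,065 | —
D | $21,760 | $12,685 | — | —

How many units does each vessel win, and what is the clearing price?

Merging the schedules and taking the best 7: 54,350 (B-1), 53,975 (B-2), 51,315 (C-1), 50,115 (C-2), 48,475 (B-3), 47,065 (C-3), 40,625 (A-1)
Highest rejected unit-bid = $35,570.
Allocation: A 1, B 3, C 3.

A 1, B 3, C 3; clearing price $35,570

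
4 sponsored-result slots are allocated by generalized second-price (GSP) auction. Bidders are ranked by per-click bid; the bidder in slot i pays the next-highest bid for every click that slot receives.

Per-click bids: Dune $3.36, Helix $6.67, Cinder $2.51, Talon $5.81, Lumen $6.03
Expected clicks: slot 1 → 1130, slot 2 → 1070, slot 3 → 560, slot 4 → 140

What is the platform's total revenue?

Total revenue: $15263.60

Per-click bids in order: $6.67 (Helix) > $6.03 (Lumen) > $5.81 (Talon) > $3.36 (Dune) > $2.51 (Cinder)
Slot 1: Helix pays $6.03 × 1130 = $6813.90
Slot 2: Lumen pays $5.81 × 1070 = $6216.70
Slot 3: Talon pays $3.36 × 560 = $1881.60
Slot 4: Dune pays $2.51 × 140 = $351.40
Total = $15263.60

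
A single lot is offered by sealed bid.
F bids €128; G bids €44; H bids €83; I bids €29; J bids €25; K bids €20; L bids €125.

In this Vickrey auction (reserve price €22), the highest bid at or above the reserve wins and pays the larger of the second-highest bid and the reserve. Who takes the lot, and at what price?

Vickrey auction (reserve price €22): the highest bid at or above the reserve wins and pays the larger of the second-highest bid and the reserve.
Bids ranked: 128 (F) > 125 (L) > 83 (H) > 44 (G) > 29 (I) > 25 (J) > …
F has the top bid at or above the reserve (€128).
max(second-highest €125, reserve €22) = €125; the reserve does not bind.

F pays €125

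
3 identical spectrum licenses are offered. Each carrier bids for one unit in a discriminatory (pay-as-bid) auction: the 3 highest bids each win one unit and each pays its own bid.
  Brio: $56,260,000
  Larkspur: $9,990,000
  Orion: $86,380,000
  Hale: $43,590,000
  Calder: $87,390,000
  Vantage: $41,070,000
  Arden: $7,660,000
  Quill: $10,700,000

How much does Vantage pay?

Vantage pays $0

Ordering the bids: 87,390,000 (Calder), 86,380,000 (Orion), 56,260,000 (Brio), 43,590,000 (Hale), 41,070,000 (Vantage), …
Top 3: Calder, Orion, Brio.
Vantage does not win → $0.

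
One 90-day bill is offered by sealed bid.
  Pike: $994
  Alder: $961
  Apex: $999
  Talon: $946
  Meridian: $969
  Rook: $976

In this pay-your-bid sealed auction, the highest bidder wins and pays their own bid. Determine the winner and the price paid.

Sorting bids: 999 (Apex) > 994 (Pike) > 976 (Rook) > 969 (Meridian) > 961 (Alder) > 946 (Talon)
Apex is highest → pays own bid, $999.

Apex pays $999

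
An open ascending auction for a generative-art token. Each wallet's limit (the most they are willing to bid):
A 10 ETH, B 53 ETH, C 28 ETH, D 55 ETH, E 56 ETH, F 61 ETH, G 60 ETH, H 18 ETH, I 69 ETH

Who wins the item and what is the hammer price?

Limits in order: 69 (I) > 61 (F) > 60 (G) > 56 (E) > 55 (D) > 53 (B) > …
Bidding ends when F exits at 61 ETH; I takes it.

I wins at 61 ETH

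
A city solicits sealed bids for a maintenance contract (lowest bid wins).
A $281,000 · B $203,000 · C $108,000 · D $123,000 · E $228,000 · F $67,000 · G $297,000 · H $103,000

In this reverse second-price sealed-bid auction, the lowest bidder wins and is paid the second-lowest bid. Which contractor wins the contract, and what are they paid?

F is paid $103,000

Bids ranked: 67,000 (F) < 103,000 (H) < 108,000 (C) < 123,000 (D) < 203,000 (B) < 228,000 (E) < …
F wins with the lowest bid; price is set by the runner-up at $103,000.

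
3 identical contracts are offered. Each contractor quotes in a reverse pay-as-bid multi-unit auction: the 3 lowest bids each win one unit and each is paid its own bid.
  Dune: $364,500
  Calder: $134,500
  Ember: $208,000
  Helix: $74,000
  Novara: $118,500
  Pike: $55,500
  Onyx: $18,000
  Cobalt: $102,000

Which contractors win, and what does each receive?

Ordering the bids: 18,000 (Onyx), 55,500 (Pike), 74,000 (Helix), 102,000 (Cobalt), 118,500 (Novara), …
The 3 lowest are Onyx, Pike, Helix.
Each winner is paid its own bid: Onyx $18,000, Pike $55,500, Helix $74,000.

Onyx $18,000, Pike $55,500, Helix $74,000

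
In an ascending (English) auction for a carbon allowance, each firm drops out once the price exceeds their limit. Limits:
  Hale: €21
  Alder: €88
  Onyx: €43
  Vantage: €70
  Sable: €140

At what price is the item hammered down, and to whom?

Sable wins at €88

Ascending (English) auction: the price rises until one bidder remains; the winner pays the price at which the last rival dropped out.
Limits ranked: 140 (Sable) > 88 (Alder) > 70 (Vantage) > 43 (Onyx) > 21 (Hale)
Bidding ends when Alder exits at €88; Sable takes it.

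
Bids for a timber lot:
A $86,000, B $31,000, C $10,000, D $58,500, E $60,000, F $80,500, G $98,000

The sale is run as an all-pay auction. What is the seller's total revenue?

Rule: the highest bidder wins the item, but every bidder pays their own bid.
Bids in order: 98,000 (G) > 86,000 (A) > 80,500 (F) > 60,000 (E) > 58,500 (D) > 31,000 (B) > …
Every bidder forfeits their bid regardless of winning.
Revenue = 86,000 + 31,000 + 10,000 + 58,500 + 60,000 + 80,500 + 98,000 = $424,000.

Total revenue: $424,000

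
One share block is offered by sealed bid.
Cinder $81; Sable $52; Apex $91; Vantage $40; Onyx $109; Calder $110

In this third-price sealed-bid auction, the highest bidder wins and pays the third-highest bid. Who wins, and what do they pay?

Bids in order: 110 (Calder) > 109 (Onyx) > 91 (Apex) > 81 (Cinder) > 52 (Sable) > 40 (Vantage)
Calder is highest; pays the third-highest bid, $91.

Calder pays $91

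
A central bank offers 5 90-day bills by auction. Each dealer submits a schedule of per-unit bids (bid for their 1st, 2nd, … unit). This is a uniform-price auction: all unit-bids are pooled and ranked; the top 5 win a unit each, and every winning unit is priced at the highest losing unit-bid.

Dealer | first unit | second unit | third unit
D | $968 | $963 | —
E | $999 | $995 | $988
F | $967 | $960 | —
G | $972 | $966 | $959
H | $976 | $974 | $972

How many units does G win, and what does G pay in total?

G: 0 units, pays $0

Pooled unit-bids ranked (top 5): 999 (E-1), 995 (E-2), 988 (E-3), 976 (H-1), 974 (H-2)
First bid not allocated: $972.
G wins 0 unit(s) at $972 each.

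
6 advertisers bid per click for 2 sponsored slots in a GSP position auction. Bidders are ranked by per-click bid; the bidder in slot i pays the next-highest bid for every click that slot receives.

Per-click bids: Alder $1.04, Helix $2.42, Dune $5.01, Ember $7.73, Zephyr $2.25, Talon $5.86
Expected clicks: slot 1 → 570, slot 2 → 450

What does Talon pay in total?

Ranked by bid: $7.73 (Ember) > $5.86 (Talon) > $5.01 (Dune) > …
Talon holds slot 2 → pays next bid $5.01 × 450 clicks = $2254.50.

Talon pays $2254.50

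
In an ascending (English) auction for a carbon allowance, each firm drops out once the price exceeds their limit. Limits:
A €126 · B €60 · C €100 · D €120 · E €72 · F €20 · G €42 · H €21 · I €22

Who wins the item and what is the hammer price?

Limits ranked: 126 (A) > 120 (D) > 100 (C) > 72 (E) > 60 (B) > 42 (G) > …
Once the price passes €120, only A is left; the hammer falls at D's limit of €120.

A wins at €120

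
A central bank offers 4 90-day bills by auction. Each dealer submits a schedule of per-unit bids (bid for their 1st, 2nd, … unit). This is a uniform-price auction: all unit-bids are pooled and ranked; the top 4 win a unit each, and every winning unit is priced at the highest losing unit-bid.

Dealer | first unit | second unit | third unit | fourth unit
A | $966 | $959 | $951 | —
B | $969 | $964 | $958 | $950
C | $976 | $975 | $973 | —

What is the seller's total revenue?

Total revenue: $3,864

All unit-bids, highest first — top 4: 976 (C-1), 975 (C-2), 973 (C-3), 969 (B-1)
First bid not allocated: $966.
Allocation: B 1, C 3. Every unit priced at $966.
Revenue = 4 × 966 = $3,864.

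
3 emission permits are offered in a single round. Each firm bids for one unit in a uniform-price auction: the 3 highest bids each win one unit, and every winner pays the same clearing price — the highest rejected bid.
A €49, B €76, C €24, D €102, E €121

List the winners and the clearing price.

Ordering the bids: 121 (E), 102 (D), 76 (B), 49 (A), 24 (C)
Winners (3 units): E, D, B.
Highest unsuccessful bid: €49 → clearing price.

E, D, B; each pays €49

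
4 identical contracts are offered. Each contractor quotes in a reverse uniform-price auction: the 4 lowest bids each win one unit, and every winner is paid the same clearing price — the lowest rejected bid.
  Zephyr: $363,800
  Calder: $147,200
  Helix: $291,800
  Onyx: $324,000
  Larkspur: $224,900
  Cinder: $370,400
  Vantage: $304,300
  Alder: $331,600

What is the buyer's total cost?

Ordering the bids: 147,200 (Calder), 224,900 (Larkspur), 291,800 (Helix), 304,300 (Vantage), 324,000 (Onyx), 331,600 (Alder), …
Winners (4 units): Calder, Larkspur, Helix, Vantage.
Lowest unsuccessful bid: $324,000 → clearing price.
Total cost = 4 × $324,000 = $1,296,000.

Total cost: $1,296,000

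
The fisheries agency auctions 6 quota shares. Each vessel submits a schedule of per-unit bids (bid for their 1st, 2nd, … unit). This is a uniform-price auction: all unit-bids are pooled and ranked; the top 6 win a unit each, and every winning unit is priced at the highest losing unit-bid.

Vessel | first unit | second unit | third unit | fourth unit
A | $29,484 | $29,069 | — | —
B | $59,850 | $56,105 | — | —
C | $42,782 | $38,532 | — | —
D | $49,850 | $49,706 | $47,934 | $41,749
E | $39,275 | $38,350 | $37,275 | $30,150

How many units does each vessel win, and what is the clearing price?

Pooled unit-bids ranked (top 6): 59,850 (B-1), 56,105 (B-2), 49,850 (D-1), 49,706 (D-2), 47,934 (D-3), 42,782 (C-1)
The (k+1)-th unit-bid is $41,749.
Allocation: B 2, C 1, D 3.

B 2, C 1, D 3; clearing price $41,749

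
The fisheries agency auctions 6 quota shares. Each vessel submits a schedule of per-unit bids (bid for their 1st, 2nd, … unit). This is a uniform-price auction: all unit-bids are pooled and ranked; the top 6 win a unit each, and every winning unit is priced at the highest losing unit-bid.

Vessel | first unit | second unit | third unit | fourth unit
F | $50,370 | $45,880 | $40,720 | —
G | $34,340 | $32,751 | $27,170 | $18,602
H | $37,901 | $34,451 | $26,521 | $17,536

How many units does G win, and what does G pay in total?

G: 1 unit, pays $32,751

Merging the schedules and taking the best 6: 50,370 (F-1), 45,880 (F-2), 40,720 (F-3), 37,901 (H-1), 34,451 (H-2), 34,340 (G-1)
Highest rejected unit-bid = $32,751.
G wins 1 unit(s) at $32,751 each.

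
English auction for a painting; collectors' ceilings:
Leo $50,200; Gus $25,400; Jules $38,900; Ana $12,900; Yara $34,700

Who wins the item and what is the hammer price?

Sorting limits: 50,200 (Leo) > 38,900 (Jules) > 34,700 (Yara) > 25,400 (Gus) > 12,900 (Ana)
Jules is the last rival to drop out, at $38,900; Leo remains and wins at that price.

Leo wins at $38,900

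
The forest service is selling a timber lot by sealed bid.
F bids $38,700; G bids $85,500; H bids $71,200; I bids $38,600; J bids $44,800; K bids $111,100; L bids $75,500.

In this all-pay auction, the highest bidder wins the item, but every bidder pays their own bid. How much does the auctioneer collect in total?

All-pay auction: the highest bidder wins the item, but every bidder pays their own bid.
Sorting bids: 111,100 (K) > 85,500 (G) > 75,500 (L) > 71,200 (H) > 44,800 (J) > 38,700 (F) > …
Every bidder forfeits their bid regardless of winning.
Revenue = 38,700 + 85,500 + 71,200 + 38,600 + 44,800 + 111,100 + 75,500 = $465,400.

Total revenue: $465,400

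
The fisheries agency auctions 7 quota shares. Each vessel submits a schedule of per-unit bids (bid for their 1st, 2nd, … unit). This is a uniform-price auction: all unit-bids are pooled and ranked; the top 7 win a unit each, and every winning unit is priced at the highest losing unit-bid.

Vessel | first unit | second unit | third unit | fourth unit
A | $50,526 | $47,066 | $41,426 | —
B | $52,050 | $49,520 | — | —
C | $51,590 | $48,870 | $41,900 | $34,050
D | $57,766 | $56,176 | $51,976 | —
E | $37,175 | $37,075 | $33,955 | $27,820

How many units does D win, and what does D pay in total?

Merging the schedules and taking the best 7: 57,766 (D-1), 56,176 (D-2), 52,050 (B-1), 51,976 (D-3), 51,590 (C-1), 50,526 (A-1), 49,520 (B-2)
First bid not allocated: $48,870.
D wins 3 unit(s) at $48,870 each.

D: 3 units, pays $146,610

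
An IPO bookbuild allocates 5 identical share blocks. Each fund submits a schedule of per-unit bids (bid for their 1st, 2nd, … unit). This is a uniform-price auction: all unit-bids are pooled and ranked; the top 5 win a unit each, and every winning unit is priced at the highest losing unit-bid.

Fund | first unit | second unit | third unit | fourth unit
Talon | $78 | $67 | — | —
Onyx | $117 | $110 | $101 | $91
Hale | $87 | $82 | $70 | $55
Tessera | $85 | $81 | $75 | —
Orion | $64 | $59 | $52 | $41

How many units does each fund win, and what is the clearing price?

Hale 1, Onyx 4; clearing price $85

All unit-bids, highest first — top 5: 117 (Onyx-1), 110 (Onyx-2), 101 (Onyx-3), 91 (Onyx-4), 87 (Hale-1)
First bid not allocated: $85.
Allocation: Hale 1, Onyx 4.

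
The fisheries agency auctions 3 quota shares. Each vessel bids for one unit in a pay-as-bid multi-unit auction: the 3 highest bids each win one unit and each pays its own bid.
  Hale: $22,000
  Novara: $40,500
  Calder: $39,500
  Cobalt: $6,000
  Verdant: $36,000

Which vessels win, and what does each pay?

Novara $40,500, Calder $39,500, Verdant $36,000

Bids ranked high→low: 40,500 (Novara), 39,500 (Calder), 36,000 (Verdant), 22,000 (Hale), 6,000 (Cobalt)
The 3 highest are Novara, Calder, Verdant.
Each winner pays its own bid: Novara $40,500, Calder $39,500, Verdant $36,000.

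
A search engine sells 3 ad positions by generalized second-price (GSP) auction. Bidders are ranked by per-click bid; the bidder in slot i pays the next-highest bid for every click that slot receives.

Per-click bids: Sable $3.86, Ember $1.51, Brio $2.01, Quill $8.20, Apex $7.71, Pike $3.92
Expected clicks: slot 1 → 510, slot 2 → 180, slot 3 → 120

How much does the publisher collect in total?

Total revenue: $5100.90

Per-click bids in order: $8.20 (Quill) > $7.71 (Apex) > $3.92 (Pike) > $3.86 (Sable) > …
Slot 1: Quill pays $7.71 × 510 = $3932.10
Slot 2: Apex pays $3.92 × 180 = $705.60
Slot 3: Pike pays $3.86 × 120 = $463.20
Total = $5100.90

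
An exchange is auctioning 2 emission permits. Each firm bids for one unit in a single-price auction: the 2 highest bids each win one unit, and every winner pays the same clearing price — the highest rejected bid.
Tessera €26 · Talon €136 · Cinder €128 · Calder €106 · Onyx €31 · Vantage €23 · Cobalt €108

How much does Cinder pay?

Cinder pays €108

Ordering the bids: 136 (Talon), 128 (Cinder), 108 (Cobalt), 106 (Calder), …
Winners (2 units): Talon, Cinder.
Highest unsuccessful bid: €108 → clearing price.
Cinder wins → pays €108.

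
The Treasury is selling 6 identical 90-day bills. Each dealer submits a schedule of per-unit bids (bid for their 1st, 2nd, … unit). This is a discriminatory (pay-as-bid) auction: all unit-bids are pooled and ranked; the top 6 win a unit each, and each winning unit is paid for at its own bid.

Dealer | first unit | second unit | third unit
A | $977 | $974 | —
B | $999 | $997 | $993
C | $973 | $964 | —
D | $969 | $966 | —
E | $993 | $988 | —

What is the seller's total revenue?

Total revenue: $5,947

Merging the schedules and taking the best 6: 999 (B-1), 997 (B-2), 993 (B-3), 993 (E-1), 988 (E-2), 977 (A-1)
Next rejected bid: $974 (not a price — pay-as-bid).
Each winning unit pays its own bid.
Revenue = 999 + 997 + 993 + 993 + 988 + 977 = $5,947.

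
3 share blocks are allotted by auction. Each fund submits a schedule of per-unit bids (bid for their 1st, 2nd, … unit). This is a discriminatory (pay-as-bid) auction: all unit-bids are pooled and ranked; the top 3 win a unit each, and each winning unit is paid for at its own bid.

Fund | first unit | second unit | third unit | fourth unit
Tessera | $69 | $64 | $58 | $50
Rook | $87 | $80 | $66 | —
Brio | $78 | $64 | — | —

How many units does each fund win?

Brio 1, Rook 2

All unit-bids, highest first — top 3: 87 (Rook-1), 80 (Rook-2), 78 (Brio-1)
Next rejected bid: $69 (not a price — pay-as-bid).
Allocation: Brio 1, Rook 2.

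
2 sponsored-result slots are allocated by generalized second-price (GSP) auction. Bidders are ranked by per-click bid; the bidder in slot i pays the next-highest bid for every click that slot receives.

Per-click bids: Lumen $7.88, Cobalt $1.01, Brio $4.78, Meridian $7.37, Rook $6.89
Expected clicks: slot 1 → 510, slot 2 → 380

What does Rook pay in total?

Rook pays $0.00

Ranked by bid: $7.88 (Lumen) > $7.37 (Meridian) > $6.89 (Rook) > …
Rook ranks below slot 2 → no slot, pays nothing.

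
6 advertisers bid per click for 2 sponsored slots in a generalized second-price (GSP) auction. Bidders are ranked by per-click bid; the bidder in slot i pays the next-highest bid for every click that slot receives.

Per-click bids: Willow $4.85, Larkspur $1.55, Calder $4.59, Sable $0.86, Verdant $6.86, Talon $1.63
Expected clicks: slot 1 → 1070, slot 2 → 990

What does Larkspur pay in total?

Larkspur pays $0.00

Per-click bids in order: $6.86 (Verdant) > $4.85 (Willow) > $4.59 (Calder) > …
Larkspur ranks below slot 2 → no slot, pays nothing.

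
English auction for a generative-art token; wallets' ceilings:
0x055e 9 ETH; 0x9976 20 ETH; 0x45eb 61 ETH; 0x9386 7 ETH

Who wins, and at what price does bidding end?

0x45eb wins at 20 ETH

Rule: the price rises until one bidder remains; the winner pays the price at which the last rival dropped out.
Limits ranked: 61 (0x45eb) > 20 (0x9976) > 9 (0x055e) > 7 (0x9386)
Bidding ends when 0x9976 exits at 20 ETH; 0x45eb takes it.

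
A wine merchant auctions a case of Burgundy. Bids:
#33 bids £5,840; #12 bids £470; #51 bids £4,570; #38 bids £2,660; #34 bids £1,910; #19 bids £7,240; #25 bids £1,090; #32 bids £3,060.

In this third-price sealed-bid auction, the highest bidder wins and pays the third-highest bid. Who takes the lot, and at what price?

#19 pays £4,570

Rule: the highest bidder wins and pays the third-highest bid.
Sorting bids: 7,240 (#19) > 5,840 (#33) > 4,570 (#51) > 3,060 (#32) > 2,660 (#38) > 1,910 (#34) > …
#19 is highest; pays the third-highest bid, £4,570.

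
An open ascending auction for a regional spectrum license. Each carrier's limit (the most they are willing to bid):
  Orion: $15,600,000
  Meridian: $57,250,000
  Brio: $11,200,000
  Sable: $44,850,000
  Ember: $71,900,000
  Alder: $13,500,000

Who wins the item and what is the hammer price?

Rule: the price rises until one bidder remains; the winner pays the price at which the last rival dropped out.
Sorting limits: 71,900,000 (Ember) > 57,250,000 (Meridian) > 44,850,000 (Sable) > 15,600,000 (Orion) > 13,500,000 (Alder) > 11,200,000 (Brio)
Meridian is the last rival to drop out, at $57,250,000; Ember remains and wins at that price.

Ember wins at $57,250,000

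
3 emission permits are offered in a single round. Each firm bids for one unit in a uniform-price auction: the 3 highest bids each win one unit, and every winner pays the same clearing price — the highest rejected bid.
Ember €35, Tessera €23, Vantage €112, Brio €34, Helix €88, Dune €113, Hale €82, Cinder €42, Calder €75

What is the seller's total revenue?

Sorting: 113 (Dune), 112 (Vantage), 88 (Helix), 82 (Hale), 75 (Calder), …
The 3 highest are Dune, Vantage, Helix.
First losing bid is Hale's €82, which sets the uniform price.
Total revenue = 3 × €82 = €246.

Total revenue: €246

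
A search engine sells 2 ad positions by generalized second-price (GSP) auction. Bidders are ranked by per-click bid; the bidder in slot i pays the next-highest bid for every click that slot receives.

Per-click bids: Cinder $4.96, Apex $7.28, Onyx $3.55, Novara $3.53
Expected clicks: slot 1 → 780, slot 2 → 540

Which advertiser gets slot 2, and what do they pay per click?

Cinder; $3.55 per click

Sorting advertisers: $7.28 (Apex) > $4.96 (Cinder) > $3.55 (Onyx) > …
Slot 2 goes to the second-ranked bidder, Cinder, who pays the next bid down: $3.55/click.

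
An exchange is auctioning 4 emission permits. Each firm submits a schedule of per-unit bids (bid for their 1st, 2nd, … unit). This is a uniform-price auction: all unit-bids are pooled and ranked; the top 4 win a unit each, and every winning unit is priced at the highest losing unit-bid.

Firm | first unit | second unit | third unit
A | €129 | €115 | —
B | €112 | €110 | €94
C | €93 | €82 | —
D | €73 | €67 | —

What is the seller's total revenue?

Pooled unit-bids ranked (top 4): 129 (A-1), 115 (A-2), 112 (B-1), 110 (B-2)
First bid not allocated: €94.
Allocation: A 2, B 2. Every unit priced at €94.
Revenue = 4 × 94 = €376.

Total revenue: €376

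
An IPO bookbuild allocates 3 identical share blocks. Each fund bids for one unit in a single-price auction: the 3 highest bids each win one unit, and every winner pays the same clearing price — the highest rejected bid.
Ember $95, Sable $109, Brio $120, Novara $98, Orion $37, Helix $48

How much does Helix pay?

Helix pays $0

Sorting: 120 (Brio), 109 (Sable), 98 (Novara), 95 (Ember), 48 (Helix), …
The 3 highest are Brio, Sable, Novara.
First losing bid is Ember's $95, which sets the uniform price.
Helix does not win → pays $0.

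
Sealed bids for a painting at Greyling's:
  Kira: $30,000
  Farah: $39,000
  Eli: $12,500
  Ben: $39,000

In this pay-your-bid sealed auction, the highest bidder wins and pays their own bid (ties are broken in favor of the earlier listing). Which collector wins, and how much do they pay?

Farah pays $39,000

Rule: the highest bidder wins and pays their own bid.
Bids ranked: 39,000 (Farah) > 39,000 (Ben) > 30,000 (Kira) > 12,500 (Eli)
Tie at $39,000 → Farah wins by tie-break.
First-price: Farah pays what they bid, $39,000.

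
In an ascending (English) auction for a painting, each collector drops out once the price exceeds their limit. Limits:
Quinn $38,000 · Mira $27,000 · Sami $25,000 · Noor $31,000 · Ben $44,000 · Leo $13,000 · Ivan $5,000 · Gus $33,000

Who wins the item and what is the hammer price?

Ben wins at $38,000

Rule: the price rises until one bidder remains; the winner pays the price at which the last rival dropped out.
Limits in order: 44,000 (Ben) > 38,000 (Quinn) > 33,000 (Gus) > 31,000 (Noor) > 27,000 (Mira) > 25,000 (Sami) > …
Bidding ends when Quinn exits at $38,000; Ben takes it.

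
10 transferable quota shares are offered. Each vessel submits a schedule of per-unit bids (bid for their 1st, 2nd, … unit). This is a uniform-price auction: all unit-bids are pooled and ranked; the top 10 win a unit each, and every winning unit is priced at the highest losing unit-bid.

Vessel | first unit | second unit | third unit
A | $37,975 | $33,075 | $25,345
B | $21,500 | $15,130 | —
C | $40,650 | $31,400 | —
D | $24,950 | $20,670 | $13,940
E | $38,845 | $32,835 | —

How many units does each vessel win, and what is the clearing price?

Merging the schedules and taking the best 10: 40,650 (C-1), 38,845 (E-1), 37,975 (A-1), 33,075 (A-2), 32,835 (E-2), 31,400 (C-2), 25,345 (A-3), 24,950 (D-1), 21,500 (B-1), 20,670 (D-2)
First bid not allocated: $15,130.
Allocation: A 3, B 1, C 2, D 2, E 2.

A 3, B 1, C 2, D 2, E 2; clearing price $15,130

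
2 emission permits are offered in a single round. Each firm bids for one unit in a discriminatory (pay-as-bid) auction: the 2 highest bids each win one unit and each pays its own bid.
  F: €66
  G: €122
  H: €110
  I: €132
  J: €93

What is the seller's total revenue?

Ordering the bids: 132 (I), 122 (G), 110 (H), 93 (J), …
The 2 highest are I, G.
Total revenue = 132 + 122 = €254.

Total revenue: €254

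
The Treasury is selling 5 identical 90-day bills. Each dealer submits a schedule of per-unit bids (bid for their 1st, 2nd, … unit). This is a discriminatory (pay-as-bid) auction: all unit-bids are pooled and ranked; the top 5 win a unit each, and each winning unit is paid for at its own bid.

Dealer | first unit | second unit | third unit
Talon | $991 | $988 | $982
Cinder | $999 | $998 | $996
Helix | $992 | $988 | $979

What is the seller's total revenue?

Total revenue: $4,976

Pooled unit-bids ranked (top 5): 999 (Cinder-1), 998 (Cinder-2), 996 (Cinder-3), 992 (Helix-1), 991 (Talon-1)
Next rejected bid: $988 (not a price — pay-as-bid).
Each winning unit pays its own bid.
Revenue = 999 + 998 + 996 + 992 + 991 = $4,976.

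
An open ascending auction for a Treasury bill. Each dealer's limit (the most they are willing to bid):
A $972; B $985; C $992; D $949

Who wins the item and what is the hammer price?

Rule: the price rises until one bidder remains; the winner pays the price at which the last rival dropped out.
Limits ranked: 992 (C) > 985 (B) > 972 (A) > 949 (D)
B is the last rival to drop out, at $985; C remains and wins at that price.

C wins at $985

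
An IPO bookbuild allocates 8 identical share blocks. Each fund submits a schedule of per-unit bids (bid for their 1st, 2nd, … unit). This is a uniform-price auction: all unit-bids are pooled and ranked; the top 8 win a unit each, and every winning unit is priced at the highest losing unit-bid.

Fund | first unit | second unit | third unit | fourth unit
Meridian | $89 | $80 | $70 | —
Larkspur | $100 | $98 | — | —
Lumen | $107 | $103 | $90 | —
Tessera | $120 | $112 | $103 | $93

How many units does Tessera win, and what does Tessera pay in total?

Tessera: 4 units, pays $360

All unit-bids, highest first — top 8: 120 (Tessera-1), 112 (Tessera-2), 107 (Lumen-1), 103 (Lumen-2), 103 (Tessera-3), 100 (Larkspur-1), 98 (Larkspur-2), 93 (Tessera-4)
The (k+1)-th unit-bid is $90.
Tessera wins 4 unit(s) at $90 each.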